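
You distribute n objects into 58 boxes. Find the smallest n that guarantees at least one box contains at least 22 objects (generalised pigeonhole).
n = (22 − 1)·58 + 1 = 1219

By the generalised pigeonhole principle, to guarantee some box contains ≥ r objects we need more than (r − 1) · k objects total. Threshold: n = (r − 1) · k + 1. With r = 22 and k = 58: n = 21 · 58 + 1 = 1218 + 1 = 1219. For n = 1218 = 21 · 58, we can put exactly 21 objects in every box, avoiding 22 in any single one — so 1219 is tight.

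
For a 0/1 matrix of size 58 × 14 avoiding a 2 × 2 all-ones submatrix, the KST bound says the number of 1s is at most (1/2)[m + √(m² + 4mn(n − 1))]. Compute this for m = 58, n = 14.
z(58, 14; 2, 2) ≤ (1/2)[58 + √(58² + 4·58·14·13)] = (1/2)[58 + √45588] = 135.7567

Kővári–Sós–Turán: let r_1, ..., r_58 be the row sums and z = Σ r_i the total number of 1s. Each pair of columns can share at most one row with both entries 1 (else a 2×2 all-ones block appears), so Σ_i C(r_i, 2) ≤ C(14, 2) = 91. By convexity Σ_i C(r_i, 2) ≥ 58·C(z/58, 2) = z(z − 58)/(2·58), giving z² − 58z − 58·14·13 ≤ 0 and hence z ≤ (1/2)[58 + √(3364 + 4·10556)] = (1/2)[58 + √45588] ≈ (1/2)(58 + 213.5135) = 135.7567.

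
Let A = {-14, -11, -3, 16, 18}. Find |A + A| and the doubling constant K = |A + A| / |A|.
K = |A + A| / |A| = 15/5 = 3

Enumerate A + A = {a + b : a, b ∈ A}. With |A| = 5, there are |A|^2 = 25 ordered sum pairs; collecting distinct values, A + A = {-28, -25, -22, -17, -14, -6, 2, 4, 5, 7, 13, 15, 32, 34, 36}, so |A + A| = 15. Thus K = 15/5 = 3. For comparison, the minimum possible |A + A| over all 5-element sets is 2·5 − 1 = 9 (so min K = 9/5), attained only by arithmetic progressions.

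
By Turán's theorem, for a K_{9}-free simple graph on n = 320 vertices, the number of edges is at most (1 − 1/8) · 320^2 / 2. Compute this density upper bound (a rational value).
Turán density bound = (7/8) · 320^2/2 = 44800

Turán's theorem: ex(n, K_{r+1}) is achieved by the complete r-partite Turán graph T(n, r) with parts as balanced as possible, and is at most (1 − 1/r) · n^2/2. For r = 8, n = 320: the density bound is (7/8) · 102400/2 = 44800. Since 8 ∣ 320, the Turán graph T(320, 8) has parts of equal size 40, and its edge count e(T(320, 8)) = 44800 attains the density bound exactly.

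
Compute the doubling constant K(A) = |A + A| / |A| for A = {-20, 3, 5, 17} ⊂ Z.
K = |A + A| / |A| = 10/4 = 5/2

Enumerate A + A = {a + b : a, b ∈ A}. With |A| = 4, there are |A|^2 = 16 ordered sum pairs; collecting distinct values, A + A = {-40, -17, -15, -3, 6, 8, 10, 20, 22, 34}, so |A + A| = 10. Thus K = 10/4 = 5/2. For comparison, the minimum possible |A + A| over all 4-element sets is 2·4 − 1 = 7 (so min K = 7/4), attained only by arithmetic progressions.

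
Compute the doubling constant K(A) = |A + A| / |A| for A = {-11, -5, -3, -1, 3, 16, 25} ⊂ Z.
K = |A + A| / |A| = 25/7

Enumerate A + A = {a + b : a, b ∈ A}. With |A| = 7, there are |A|^2 = 49 ordered sum pairs; collecting distinct values, A + A = {-22, -16, -14, -12, -10, -8, -6, -4, -2, 0, 2, 5, 6, 11, 13, 14, 15, 19, 20, 22, 24, 28, 32, 41, 50}, so |A + A| = 25. Thus K = 25/7. For comparison, the minimum possible |A + A| over all 7-element sets is 2·7 − 1 = 13 (so min K = 13/7), attained only by arithmetic progressions.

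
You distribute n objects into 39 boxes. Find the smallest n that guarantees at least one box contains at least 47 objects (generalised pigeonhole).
n = (47 − 1)·39 + 1 = 1795

By the generalised pigeonhole principle, to guarantee some box contains ≥ r objects we need more than (r − 1) · k objects total. Threshold: n = (r − 1) · k + 1. With r = 47 and k = 39: n = 46 · 39 + 1 = 1794 + 1 = 1795. For n = 1794 = 46 · 39, we can put exactly 46 objects in every box, avoiding 47 in any single one — so 1795 is tight.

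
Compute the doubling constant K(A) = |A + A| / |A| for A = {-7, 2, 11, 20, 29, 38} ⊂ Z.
K = |A + A| / |A| = 11/6

Enumerate A + A = {a + b : a, b ∈ A}. With |A| = 6, there are |A|^2 = 36 ordered sum pairs; collecting distinct values, A + A = {-14, -5, 4, 13, 22, 31, 40, 49, 58, 67, 76}, so |A + A| = 11. Thus K = 11/6. Here |A + A| = 2|A| − 1 = 11, the minimum possible — so K = 11/6 is minimal, which holds iff A is an arithmetic progression.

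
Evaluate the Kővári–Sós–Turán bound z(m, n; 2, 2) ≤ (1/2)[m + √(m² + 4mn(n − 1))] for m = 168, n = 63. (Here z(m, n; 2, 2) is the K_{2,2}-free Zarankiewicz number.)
z(168, 63; 2, 2) ≤ (1/2)[168 + √(168² + 4·168·63·62)] = (1/2)[168 + √2653056] = 898.4102

Kővári–Sós–Turán: let r_1, ..., r_168 be the row sums and z = Σ r_i the total number of 1s. Each pair of columns can share at most one row with both entries 1 (else a 2×2 all-ones block appears), so Σ_i C(r_i, 2) ≤ C(63, 2) = 1953. By convexity Σ_i C(r_i, 2) ≥ 168·C(z/168, 2) = z(z − 168)/(2·168), giving z² − 168z − 168·63·62 ≤ 0 and hence z ≤ (1/2)[168 + √(28224 + 4·656208)] = (1/2)[168 + √2653056] ≈ (1/2)(168 + 1628.8204) = 898.4102.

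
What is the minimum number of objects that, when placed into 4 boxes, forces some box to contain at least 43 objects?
n = (43 − 1)·4 + 1 = 169

By the generalised pigeonhole principle, to guarantee some box contains ≥ r objects we need more than (r − 1) · k objects total. Threshold: n = (r − 1) · k + 1. With r = 43 and k = 4: n = 42 · 4 + 1 = 168 + 1 = 169. For n = 168 = 42 · 4, we can put exactly 42 objects in every box, avoiding 43 in any single one — so 169 is tight.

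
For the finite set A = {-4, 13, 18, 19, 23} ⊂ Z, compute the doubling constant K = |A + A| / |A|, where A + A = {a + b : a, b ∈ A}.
K = |A + A| / |A| = 14/5

Enumerate A + A = {a + b : a, b ∈ A}. With |A| = 5, there are |A|^2 = 25 ordered sum pairs; collecting distinct values, A + A = {-8, 9, 14, 15, 19, 26, 31, 32, 36, 37, 38, 41, 42, 46}, so |A + A| = 14. Thus K = 14/5. For comparison, the minimum possible |A + A| over all 5-element sets is 2·5 − 1 = 9 (so min K = 9/5), attained only by arithmetic progressions.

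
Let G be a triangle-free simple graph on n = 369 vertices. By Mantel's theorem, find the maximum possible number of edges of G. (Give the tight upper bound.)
ex(369, K_3) = ⌊369^2/4⌋ = 34040

Mantel (1907): a triangle-free graph on n vertices has at most ⌊n^2/4⌋ edges, with equality for the complete bipartite graph K_{⌊n/2⌋, ⌈n/2⌉}. For n = 369: ⌊369^2/4⌋ = ⌊136161/4⌋ = 34040. The extremal graph is K_{184, 185}, which has 184·185 = 34040 edges.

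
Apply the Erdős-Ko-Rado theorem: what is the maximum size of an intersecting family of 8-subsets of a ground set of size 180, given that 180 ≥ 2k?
max |F| = C(179, 7) = 1037437234460

Erdős-Ko-Rado (1961): when n ≥ 2k, max |F| = C(n−1, k−1). The bound is attained by the star {A : i ∈ A} for any fixed i ∈ [n]. Here C(180−1, 8−1) = C(179, 7) = 1037437234460.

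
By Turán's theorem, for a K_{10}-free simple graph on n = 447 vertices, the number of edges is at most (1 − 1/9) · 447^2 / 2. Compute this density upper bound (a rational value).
Turán density bound = (8/9) · 447^2/2 = 88804

Turán's theorem: ex(n, K_{r+1}) is achieved by the complete r-partite Turán graph T(n, r) with parts as balanced as possible, and is at most (1 − 1/r) · n^2/2. For r = 9, n = 447: the density bound is (8/9) · 199809/2 = 88804. The integer-valued extremum is e(T(447, 9)) = 88803, which is strictly less than the density bound 88804 since 9 ∤ 447 (the parts of T(447, 9) cannot all be equal).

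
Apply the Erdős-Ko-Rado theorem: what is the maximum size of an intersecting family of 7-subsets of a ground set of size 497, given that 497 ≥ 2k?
max |F| = C(496, 6) = 20062028456184

The Erdős-Ko-Rado theorem states: for n ≥ 2k, an intersecting family of k-subsets of an n-element set has size at most C(n − 1, k − 1), with equality for 'star' families {A ⊆ [n] : |A| = k, i ∈ A} (fix an element i). For n = 497, k = 7: C(496, 6) = 20062028456184.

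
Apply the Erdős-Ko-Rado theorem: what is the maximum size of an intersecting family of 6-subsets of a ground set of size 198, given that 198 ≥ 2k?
max |F| = C(197, 5) = 2349279569

Erdős-Ko-Rado (1961): when n ≥ 2k, max |F| = C(n−1, k−1). The bound is attained by the star {A : i ∈ A} for any fixed i ∈ [n]. Here C(198−1, 6−1) = C(197, 5) = 2349279569.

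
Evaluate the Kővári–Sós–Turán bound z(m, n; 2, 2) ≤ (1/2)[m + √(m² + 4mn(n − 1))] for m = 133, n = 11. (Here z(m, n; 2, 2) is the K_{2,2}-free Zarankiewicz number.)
z(133, 11; 2, 2) ≤ (1/2)[133 + √(133² + 4·133·11·10)] = (1/2)[133 + √76209] = 204.5299

Kővári–Sós–Turán: let r_1, ..., r_133 be the row sums and z = Σ r_i the total number of 1s. Each pair of columns can share at most one row with both entries 1 (else a 2×2 all-ones block appears), so Σ_i C(r_i, 2) ≤ C(11, 2) = 55. By convexity Σ_i C(r_i, 2) ≥ 133·C(z/133, 2) = z(z − 133)/(2·133), giving z² − 133z − 133·11·10 ≤ 0 and hence z ≤ (1/2)[133 + √(17689 + 4·14630)] = (1/2)[133 + √76209] ≈ (1/2)(133 + 276.0598) = 204.5299.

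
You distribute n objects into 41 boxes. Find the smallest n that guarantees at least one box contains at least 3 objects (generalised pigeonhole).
n = (3 − 1)·41 + 1 = 83

By the generalised pigeonhole principle, to guarantee some box contains ≥ r objects we need more than (r − 1) · k objects total. Threshold: n = (r − 1) · k + 1. With r = 3 and k = 41: n = 2 · 41 + 1 = 82 + 1 = 83. For n = 82 = 2 · 41, we can put exactly 2 objects in every box, avoiding 3 in any single one — so 83 is tight.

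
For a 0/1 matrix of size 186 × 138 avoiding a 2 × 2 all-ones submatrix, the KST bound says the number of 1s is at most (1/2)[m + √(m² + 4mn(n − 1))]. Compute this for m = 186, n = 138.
z(186, 138; 2, 2) ≤ (1/2)[186 + √(186² + 4·186·138·137)] = (1/2)[186 + √14100660] = 1970.5423

Kővári–Sós–Turán: let r_1, ..., r_186 be the row sums and z = Σ r_i the total number of 1s. Each pair of columns can share at most one row with both entries 1 (else a 2×2 all-ones block appears), so Σ_i C(r_i, 2) ≤ C(138, 2) = 9453. By convexity Σ_i C(r_i, 2) ≥ 186·C(z/186, 2) = z(z − 186)/(2·186), giving z² − 186z − 186·138·137 ≤ 0 and hence z ≤ (1/2)[186 + √(34596 + 4·3516516)] = (1/2)[186 + √14100660] ≈ (1/2)(186 + 3755.0846) = 1970.5423.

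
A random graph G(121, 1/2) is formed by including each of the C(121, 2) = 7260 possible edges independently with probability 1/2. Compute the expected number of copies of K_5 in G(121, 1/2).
E[# K_5] = C(121, 5) · (1/2)^C(5, 2) = 198792594 / 2^10 = 99396297/512 ≈ 194133.392578

For each 5-subset S of vertices (there are C(121, 5) = 198792594 such S), let X_S = 1 if S induces a K_5 (all C(5, 2) = 10 edges present). Then P(X_S = 1) = (1/2)^10 = 1/1024. By linearity of expectation, E[# K_5] = C(121, 5) · (1/2)^10 = 198792594 / 1024 = 99396297/512 ≈ 194133.392578.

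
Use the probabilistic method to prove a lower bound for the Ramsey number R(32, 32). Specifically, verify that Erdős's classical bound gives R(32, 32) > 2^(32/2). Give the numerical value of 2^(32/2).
2^(32/2) = 65536; so R(32, 32) > 65536

Colour each edge of K_n uniformly at random with red/blue. The expected number of monochromatic K_32 is C(n, 32) · 2 · 2^(−C(32,2)). If C(n, 32) · 2^(1 − C(32,2)) < 1, then with positive probability no monochromatic K_32 exists, so R(32, 32) > n. The standard estimate C(n, 32) ≤ n^32/32! shows this inequality holds whenever n ≤ 2^(32/2) (since 32! · 2^(C(32,2) − 1) > 2^(32^2/2) ≥ n^32). Hence R(32, 32) > 2^(32/2) = 65536.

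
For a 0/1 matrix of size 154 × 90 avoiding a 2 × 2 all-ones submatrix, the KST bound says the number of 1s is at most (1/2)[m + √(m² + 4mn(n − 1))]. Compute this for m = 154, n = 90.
z(154, 90; 2, 2) ≤ (1/2)[154 + √(154² + 4·154·90·89)] = (1/2)[154 + √4957876] = 1190.3144

Kővári–Sós–Turán: let r_1, ..., r_154 be the row sums and z = Σ r_i the total number of 1s. Each pair of columns can share at most one row with both entries 1 (else a 2×2 all-ones block appears), so Σ_i C(r_i, 2) ≤ C(90, 2) = 4005. By convexity Σ_i C(r_i, 2) ≥ 154·C(z/154, 2) = z(z − 154)/(2·154), giving z² − 154z − 154·90·89 ≤ 0 and hence z ≤ (1/2)[154 + √(23716 + 4·1233540)] = (1/2)[154 + √4957876] ≈ (1/2)(154 + 2226.6288) = 1190.3144.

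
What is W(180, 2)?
W(180, 2) = 180 + 1 = 181

A 2-term AP is any pair of integers, so a monochromatic 2-AP exists iff some colour is used at least twice. With 180 colours, the colouring i ↦ i on {1, ..., 180} uses each colour once, avoiding any monochromatic pair, so W(180, 2) > 180. For {1, ..., 181}, pigeonhole forces two integers of the same colour, which form a monochromatic 2-AP. Hence W(180, 2) = 181.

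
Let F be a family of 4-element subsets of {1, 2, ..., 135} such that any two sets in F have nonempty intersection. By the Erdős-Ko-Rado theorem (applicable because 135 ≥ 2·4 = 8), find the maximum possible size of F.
max |F| = C(134, 3) = 392084

The Erdős-Ko-Rado theorem states: for n ≥ 2k, an intersecting family of k-subsets of an n-element set has size at most C(n − 1, k − 1), with equality for 'star' families {A ⊆ [n] : |A| = k, i ∈ A} (fix an element i). For n = 135, k = 4: C(134, 3) = 392084.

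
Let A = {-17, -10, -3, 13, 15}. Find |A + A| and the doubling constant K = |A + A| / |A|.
K = |A + A| / |A| = 14/5

Enumerate A + A = {a + b : a, b ∈ A}. With |A| = 5, there are |A|^2 = 25 ordered sum pairs; collecting distinct values, A + A = {-34, -27, -20, -13, -6, -4, -2, 3, 5, 10, 12, 26, 28, 30}, so |A + A| = 14. Thus K = 14/5. For comparison, the minimum possible |A + A| over all 5-element sets is 2·5 − 1 = 9 (so min K = 9/5), attained only by arithmetic progressions.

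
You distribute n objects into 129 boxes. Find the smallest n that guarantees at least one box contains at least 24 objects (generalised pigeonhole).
n = (24 − 1)·129 + 1 = 2968

By the generalised pigeonhole principle, to guarantee some box contains ≥ r objects we need more than (r − 1) · k objects total. Threshold: n = (r − 1) · k + 1. With r = 24 and k = 129: n = 23 · 129 + 1 = 2967 + 1 = 2968. For n = 2967 = 23 · 129, we can put exactly 23 objects in every box, avoiding 24 in any single one — so 2968 is tight.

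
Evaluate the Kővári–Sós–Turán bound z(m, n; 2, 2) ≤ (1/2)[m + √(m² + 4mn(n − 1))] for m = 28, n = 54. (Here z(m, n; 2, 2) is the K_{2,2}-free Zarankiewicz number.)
z(28, 54; 2, 2) ≤ (1/2)[28 + √(28² + 4·28·54·53)] = (1/2)[28 + √321328] = 297.429

Kővári–Sós–Turán: let r_1, ..., r_28 be the row sums and z = Σ r_i the total number of 1s. Each pair of columns can share at most one row with both entries 1 (else a 2×2 all-ones block appears), so Σ_i C(r_i, 2) ≤ C(54, 2) = 1431. By convexity Σ_i C(r_i, 2) ≥ 28·C(z/28, 2) = z(z − 28)/(2·28), giving z² − 28z − 28·54·53 ≤ 0 and hence z ≤ (1/2)[28 + √(784 + 4·80136)] = (1/2)[28 + √321328] ≈ (1/2)(28 + 566.858) = 297.429.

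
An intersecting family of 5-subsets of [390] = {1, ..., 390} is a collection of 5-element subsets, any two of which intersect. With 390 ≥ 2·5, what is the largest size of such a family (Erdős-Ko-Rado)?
max |F| = C(389, 4) = 939438501

Erdős-Ko-Rado (1961): when n ≥ 2k, max |F| = C(n−1, k−1). The bound is attained by the star {A : i ∈ A} for any fixed i ∈ [n]. Here C(390−1, 5−1) = C(389, 4) = 939438501.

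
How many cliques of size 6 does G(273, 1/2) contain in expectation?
E[# K_6] = C(273, 6) · (1/2)^C(6, 2) = 544025408472 / 2^15 = 68003176059/4096 ≈ 16602337.905029

For each 6-subset S of vertices (there are C(273, 6) = 544025408472 such S), let X_S = 1 if S induces a K_6 (all C(6, 2) = 15 edges present). Then P(X_S = 1) = (1/2)^15 = 1/32768. By linearity of expectation, E[# K_6] = C(273, 6) · (1/2)^15 = 544025408472 / 32768 = 68003176059/4096 ≈ 16602337.905029.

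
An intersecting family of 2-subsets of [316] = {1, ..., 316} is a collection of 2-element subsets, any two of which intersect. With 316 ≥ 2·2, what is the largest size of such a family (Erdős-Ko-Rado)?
max |F| = C(315, 1) = 315

The Erdős-Ko-Rado theorem states: for n ≥ 2k, an intersecting family of k-subsets of an n-element set has size at most C(n − 1, k − 1), with equality for 'star' families {A ⊆ [n] : |A| = k, i ∈ A} (fix an element i). For n = 316, k = 2: C(315, 1) = 315.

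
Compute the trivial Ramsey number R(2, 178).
R(2, 178) = 178

R(2, k) = k for all k ≥ 2: in a 2-colouring of K_k, either some edge is red (a red K_2) or all edges are blue (a blue K_k). And K_{177} coloured all-blue has no blue K_178, so R(2, 178) > 177. Hence R(2, 178) = 178.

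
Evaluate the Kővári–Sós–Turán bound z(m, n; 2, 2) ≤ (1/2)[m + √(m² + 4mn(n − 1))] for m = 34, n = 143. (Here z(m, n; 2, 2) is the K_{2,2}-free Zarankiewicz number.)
z(34, 143; 2, 2) ≤ (1/2)[34 + √(34² + 4·34·143·142)] = (1/2)[34 + √2762772] = 848.0794

Kővári–Sós–Turán: let r_1, ..., r_34 be the row sums and z = Σ r_i the total number of 1s. Each pair of columns can share at most one row with both entries 1 (else a 2×2 all-ones block appears), so Σ_i C(r_i, 2) ≤ C(143, 2) = 10153. By convexity Σ_i C(r_i, 2) ≥ 34·C(z/34, 2) = z(z − 34)/(2·34), giving z² − 34z − 34·143·142 ≤ 0 and hence z ≤ (1/2)[34 + √(1156 + 4·690404)] = (1/2)[34 + √2762772] ≈ (1/2)(34 + 1662.1588) = 848.0794.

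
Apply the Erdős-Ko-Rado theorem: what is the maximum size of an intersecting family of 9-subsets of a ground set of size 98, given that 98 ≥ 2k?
max |F| = C(97, 8) = 144520208820

Erdős-Ko-Rado (1961): when n ≥ 2k, max |F| = C(n−1, k−1). The bound is attained by the star {A : i ∈ A} for any fixed i ∈ [n]. Here C(98−1, 9−1) = C(97, 8) = 144520208820.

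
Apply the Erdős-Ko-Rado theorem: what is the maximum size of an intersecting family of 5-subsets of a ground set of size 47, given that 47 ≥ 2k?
max |F| = C(46, 4) = 163185

The Erdős-Ko-Rado theorem states: for n ≥ 2k, an intersecting family of k-subsets of an n-element set has size at most C(n − 1, k − 1), with equality for 'star' families {A ⊆ [n] : |A| = k, i ∈ A} (fix an element i). For n = 47, k = 5: C(46, 4) = 163185.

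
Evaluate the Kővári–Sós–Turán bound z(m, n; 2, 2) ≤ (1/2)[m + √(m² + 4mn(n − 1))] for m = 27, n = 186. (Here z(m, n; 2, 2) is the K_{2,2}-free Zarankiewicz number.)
z(27, 186; 2, 2) ≤ (1/2)[27 + √(27² + 4·27·186·185)] = (1/2)[27 + √3717009] = 977.4773

Kővári–Sós–Turán: let r_1, ..., r_27 be the row sums and z = Σ r_i the total number of 1s. Each pair of columns can share at most one row with both entries 1 (else a 2×2 all-ones block appears), so Σ_i C(r_i, 2) ≤ C(186, 2) = 17205. By convexity Σ_i C(r_i, 2) ≥ 27·C(z/27, 2) = z(z − 27)/(2·27), giving z² − 27z − 27·186·185 ≤ 0 and hence z ≤ (1/2)[27 + √(729 + 4·929070)] = (1/2)[27 + √3717009] ≈ (1/2)(27 + 1927.9546) = 977.4773.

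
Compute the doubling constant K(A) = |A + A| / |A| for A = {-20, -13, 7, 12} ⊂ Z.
K = |A + A| / |A| = 10/4 = 5/2

Enumerate A + A = {a + b : a, b ∈ A}. With |A| = 4, there are |A|^2 = 16 ordered sum pairs; collecting distinct values, A + A = {-40, -33, -26, -13, -8, -6, -1, 14, 19, 24}, so |A + A| = 10. Thus K = 10/4 = 5/2. For comparison, the minimum possible |A + A| over all 4-element sets is 2·4 − 1 = 7 (so min K = 7/4), attained only by arithmetic progressions.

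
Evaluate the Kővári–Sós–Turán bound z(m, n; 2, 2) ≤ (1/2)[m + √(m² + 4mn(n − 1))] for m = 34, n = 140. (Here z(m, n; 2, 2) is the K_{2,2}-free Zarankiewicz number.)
z(34, 140; 2, 2) ≤ (1/2)[34 + √(34² + 4·34·140·139)] = (1/2)[34 + √2647716] = 830.5902

Kővári–Sós–Turán: let r_1, ..., r_34 be the row sums and z = Σ r_i the total number of 1s. Each pair of columns can share at most one row with both entries 1 (else a 2×2 all-ones block appears), so Σ_i C(r_i, 2) ≤ C(140, 2) = 9730. By convexity Σ_i C(r_i, 2) ≥ 34·C(z/34, 2) = z(z − 34)/(2·34), giving z² − 34z − 34·140·139 ≤ 0 and hence z ≤ (1/2)[34 + √(1156 + 4·661640)] = (1/2)[34 + √2647716] ≈ (1/2)(34 + 1627.1804) = 830.5902.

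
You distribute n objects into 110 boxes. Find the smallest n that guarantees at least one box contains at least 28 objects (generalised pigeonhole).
n = (28 − 1)·110 + 1 = 2971

By the generalised pigeonhole principle, to guarantee some box contains ≥ r objects we need more than (r − 1) · k objects total. Threshold: n = (r − 1) · k + 1. With r = 28 and k = 110: n = 27 · 110 + 1 = 2970 + 1 = 2971. For n = 2970 = 27 · 110, we can put exactly 27 objects in every box, avoiding 28 in any single one — so 2971 is tight.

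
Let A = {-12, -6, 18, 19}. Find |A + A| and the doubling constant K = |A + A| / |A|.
K = |A + A| / |A| = 10/4 = 5/2

Enumerate A + A = {a + b : a, b ∈ A}. With |A| = 4, there are |A|^2 = 16 ordered sum pairs; collecting distinct values, A + A = {-24, -18, -12, 6, 7, 12, 13, 36, 37, 38}, so |A + A| = 10. Thus K = 10/4 = 5/2. For comparison, the minimum possible |A + A| over all 4-element sets is 2·4 − 1 = 7 (so min K = 7/4), attained only by arithmetic progressions.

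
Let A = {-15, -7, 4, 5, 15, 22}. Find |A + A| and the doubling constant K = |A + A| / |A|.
K = |A + A| / |A| = 20/6 = 10/3

Enumerate A + A = {a + b : a, b ∈ A}. With |A| = 6, there are |A|^2 = 36 ordered sum pairs; collecting distinct values, A + A = {-30, -22, -14, -11, -10, -3, -2, 0, 7, 8, 9, 10, 15, 19, 20, 26, 27, 30, 37, 44}, so |A + A| = 20. Thus K = 20/6 = 10/3. For comparison, the minimum possible |A + A| over all 6-element sets is 2·6 − 1 = 11 (so min K = 11/6), attained only by arithmetic progressions.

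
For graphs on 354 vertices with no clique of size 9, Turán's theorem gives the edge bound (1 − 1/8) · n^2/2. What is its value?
Turán density bound = (7/8) · 354^2/2 = 219303/4 ≈ 54825.75

Turán's theorem: ex(n, K_{r+1}) is achieved by the complete r-partite Turán graph T(n, r) with parts as balanced as possible, and is at most (1 − 1/r) · n^2/2. For r = 8, n = 354: the density bound is (7/8) · 125316/2 = 219303/4 ≈ 54825.75. The integer-valued extremum is e(T(354, 8)) = 54825, which is strictly less than the density bound 219303/4 since 8 ∤ 354 (the parts of T(354, 8) cannot all be equal).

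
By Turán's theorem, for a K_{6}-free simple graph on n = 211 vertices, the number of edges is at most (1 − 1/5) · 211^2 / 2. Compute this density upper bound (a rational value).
Turán density bound = (4/5) · 211^2/2 = 89042/5 ≈ 17808.4

Turán's theorem: ex(n, K_{r+1}) is achieved by the complete r-partite Turán graph T(n, r) with parts as balanced as possible, and is at most (1 − 1/r) · n^2/2. For r = 5, n = 211: the density bound is (4/5) · 44521/2 = 89042/5 ≈ 17808.4. The integer-valued extremum is e(T(211, 5)) = 17808, which is strictly less than the density bound 89042/5 since 5 ∤ 211 (the parts of T(211, 5) cannot all be equal).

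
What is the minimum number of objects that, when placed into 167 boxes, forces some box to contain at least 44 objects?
n = (44 − 1)·167 + 1 = 7182

By the generalised pigeonhole principle, to guarantee some box contains ≥ r objects we need more than (r − 1) · k objects total. Threshold: n = (r − 1) · k + 1. With r = 44 and k = 167: n = 43 · 167 + 1 = 7181 + 1 = 7182. For n = 7181 = 43 · 167, we can put exactly 43 objects in every box, avoiding 44 in any single one — so 7182 is tight.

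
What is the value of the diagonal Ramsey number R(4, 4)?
R(4, 4) = 18

Lower bound: an explicit 2-colouring of K_{17} (typically a Paley-type or other structured construction) avoids a red K_4 and a blue K_4, showing R(4, 4) > 17.
Upper bound: the Erdős–Szekeres recurrence R(r, t') ≤ R(r−1, t') + R(r, t'−1) yields R(4, 4) ≤ 18.
Hence R(4, 4) = 18.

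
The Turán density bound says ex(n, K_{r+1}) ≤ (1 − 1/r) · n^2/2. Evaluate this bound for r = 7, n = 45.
Turán density bound = (6/7) · 45^2/2 = 6075/7 ≈ 867.8571

Turán's theorem: ex(n, K_{r+1}) is achieved by the complete r-partite Turán graph T(n, r) with parts as balanced as possible, and is at most (1 − 1/r) · n^2/2. For r = 7, n = 45: the density bound is (6/7) · 2025/2 = 6075/7 ≈ 867.8571. The integer-valued extremum is e(T(45, 7)) = 867, which is strictly less than the density bound 6075/7 since 7 ∤ 45 (the parts of T(45, 7) cannot all be equal).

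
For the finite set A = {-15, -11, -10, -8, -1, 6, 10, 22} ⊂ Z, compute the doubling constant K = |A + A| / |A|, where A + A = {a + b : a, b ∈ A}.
K = |A + A| / |A| = 31/8

Enumerate A + A = {a + b : a, b ∈ A}. With |A| = 8, there are |A|^2 = 64 ordered sum pairs; collecting distinct values, A + A = {-30, -26, -25, -23, -22, -21, -20, -19, -18, -16, -12, -11, -9, -5, -4, -2, -1, 0, 2, 5, 7, 9, 11, 12, 14, 16, 20, 21, 28, 32, 44}, so |A + A| = 31. Thus K = 31/8. For comparison, the minimum possible |A + A| over all 8-element sets is 2·8 − 1 = 15 (so min K = 15/8), attained only by arithmetic progressions.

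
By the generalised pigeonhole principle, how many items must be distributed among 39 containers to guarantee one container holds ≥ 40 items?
n = (40 − 1)·39 + 1 = 1522

By the generalised pigeonhole principle, to guarantee some box contains ≥ r objects we need more than (r − 1) · k objects total. Threshold: n = (r − 1) · k + 1. With r = 40 and k = 39: n = 39 · 39 + 1 = 1521 + 1 = 1522. For n = 1521 = 39 · 39, we can put exactly 39 objects in every box, avoiding 40 in any single one — so 1522 is tight.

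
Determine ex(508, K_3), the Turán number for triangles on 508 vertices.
ex(508, K_3) = ⌊508^2/4⌋ = 64516

Mantel (1907): a triangle-free graph on n vertices has at most ⌊n^2/4⌋ edges, with equality for the complete bipartite graph K_{⌊n/2⌋, ⌈n/2⌉}. For n = 508: ⌊508^2/4⌋ = ⌊258064/4⌋ = 64516. The extremal graph is K_{254, 254}, which has 254·254 = 64516 edges.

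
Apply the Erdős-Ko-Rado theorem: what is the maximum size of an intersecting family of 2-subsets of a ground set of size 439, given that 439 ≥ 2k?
max |F| = C(438, 1) = 438

The Erdős-Ko-Rado theorem states: for n ≥ 2k, an intersecting family of k-subsets of an n-element set has size at most C(n − 1, k − 1), with equality for 'star' families {A ⊆ [n] : |A| = k, i ∈ A} (fix an element i). For n = 439, k = 2: C(438, 1) = 438.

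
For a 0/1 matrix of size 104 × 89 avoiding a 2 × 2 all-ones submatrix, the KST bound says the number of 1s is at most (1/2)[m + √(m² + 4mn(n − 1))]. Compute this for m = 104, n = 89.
z(104, 89; 2, 2) ≤ (1/2)[104 + √(104² + 4·104·89·88)] = (1/2)[104 + √3268928] = 956.0088

Kővári–Sós–Turán: let r_1, ..., r_104 be the row sums and z = Σ r_i the total number of 1s. Each pair of columns can share at most one row with both entries 1 (else a 2×2 all-ones block appears), so Σ_i C(r_i, 2) ≤ C(89, 2) = 3916. By convexity Σ_i C(r_i, 2) ≥ 104·C(z/104, 2) = z(z − 104)/(2·104), giving z² − 104z − 104·89·88 ≤ 0 and hence z ≤ (1/2)[104 + √(10816 + 4·814528)] = (1/2)[104 + √3268928] ≈ (1/2)(104 + 1808.0177) = 956.0088.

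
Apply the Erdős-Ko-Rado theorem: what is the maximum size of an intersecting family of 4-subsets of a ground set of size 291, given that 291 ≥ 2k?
max |F| = C(290, 3) = 4022880

The Erdős-Ko-Rado theorem states: for n ≥ 2k, an intersecting family of k-subsets of an n-element set has size at most C(n − 1, k − 1), with equality for 'star' families {A ⊆ [n] : |A| = k, i ∈ A} (fix an element i). For n = 291, k = 4: C(290, 3) = 4022880.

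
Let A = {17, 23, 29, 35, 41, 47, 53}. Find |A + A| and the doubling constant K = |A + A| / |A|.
K = |A + A| / |A| = 13/7

Enumerate A + A = {a + b : a, b ∈ A}. With |A| = 7, there are |A|^2 = 49 ordered sum pairs; collecting distinct values, A + A = {34, 40, 46, 52, 58, 64, 70, 76, 82, 88, 94, 100, 106}, so |A + A| = 13. Thus K = 13/7. Here |A + A| = 2|A| − 1 = 13, the minimum possible — so K = 13/7 is minimal, which holds iff A is an arithmetic progression.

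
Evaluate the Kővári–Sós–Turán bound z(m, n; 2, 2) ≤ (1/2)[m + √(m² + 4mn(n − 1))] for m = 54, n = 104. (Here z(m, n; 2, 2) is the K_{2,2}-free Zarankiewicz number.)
z(54, 104; 2, 2) ≤ (1/2)[54 + √(54² + 4·54·104·103)] = (1/2)[54 + √2316708] = 788.0368

Kővári–Sós–Turán: let r_1, ..., r_54 be the row sums and z = Σ r_i the total number of 1s. Each pair of columns can share at most one row with both entries 1 (else a 2×2 all-ones block appears), so Σ_i C(r_i, 2) ≤ C(104, 2) = 5356. By convexity Σ_i C(r_i, 2) ≥ 54·C(z/54, 2) = z(z − 54)/(2·54), giving z² − 54z − 54·104·103 ≤ 0 and hence z ≤ (1/2)[54 + √(2916 + 4·578448)] = (1/2)[54 + √2316708] ≈ (1/2)(54 + 1522.0736) = 788.0368.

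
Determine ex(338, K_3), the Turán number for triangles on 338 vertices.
ex(338, K_3) = ⌊338^2/4⌋ = 28561

Mantel (1907): a triangle-free graph on n vertices has at most ⌊n^2/4⌋ edges, with equality for the complete bipartite graph K_{⌊n/2⌋, ⌈n/2⌉}. For n = 338: ⌊338^2/4⌋ = ⌊114244/4⌋ = 28561. The extremal graph is K_{169, 169}, which has 169·169 = 28561 edges.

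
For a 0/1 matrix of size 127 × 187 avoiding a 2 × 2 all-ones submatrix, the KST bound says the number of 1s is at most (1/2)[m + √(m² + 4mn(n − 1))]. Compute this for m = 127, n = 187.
z(127, 187; 2, 2) ≤ (1/2)[127 + √(127² + 4·127·187·186)] = (1/2)[127 + √17685385] = 2166.1998

Kővári–Sós–Turán: let r_1, ..., r_127 be the row sums and z = Σ r_i the total number of 1s. Each pair of columns can share at most one row with both entries 1 (else a 2×2 all-ones block appears), so Σ_i C(r_i, 2) ≤ C(187, 2) = 17391. By convexity Σ_i C(r_i, 2) ≥ 127·C(z/127, 2) = z(z − 127)/(2·127), giving z² − 127z − 127·187·186 ≤ 0 and hence z ≤ (1/2)[127 + √(16129 + 4·4417314)] = (1/2)[127 + √17685385] ≈ (1/2)(127 + 4205.3995) = 2166.1998.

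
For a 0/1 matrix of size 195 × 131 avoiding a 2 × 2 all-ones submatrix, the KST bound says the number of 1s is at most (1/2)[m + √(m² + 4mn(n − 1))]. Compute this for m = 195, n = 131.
z(195, 131; 2, 2) ≤ (1/2)[195 + √(195² + 4·195·131·130)] = (1/2)[195 + √13321425] = 1922.4264

Kővári–Sós–Turán: let r_1, ..., r_195 be the row sums and z = Σ r_i the total number of 1s. Each pair of columns can share at most one row with both entries 1 (else a 2×2 all-ones block appears), so Σ_i C(r_i, 2) ≤ C(131, 2) = 8515. By convexity Σ_i C(r_i, 2) ≥ 195·C(z/195, 2) = z(z − 195)/(2·195), giving z² − 195z − 195·131·130 ≤ 0 and hence z ≤ (1/2)[195 + √(38025 + 4·3320850)] = (1/2)[195 + √13321425] ≈ (1/2)(195 + 3649.8527) = 1922.4264.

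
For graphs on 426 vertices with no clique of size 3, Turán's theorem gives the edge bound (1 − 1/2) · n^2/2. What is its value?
Turán density bound = (1/2) · 426^2/2 = 45369

Turán's theorem: ex(n, K_{r+1}) is achieved by the complete r-partite Turán graph T(n, r) with parts as balanced as possible, and is at most (1 − 1/r) · n^2/2. For r = 2, n = 426: the density bound is (1/2) · 181476/2 = 45369. Since 2 ∣ 426, the Turán graph T(426, 2) has parts of equal size 213, and its edge count e(T(426, 2)) = 45369 attains the density bound exactly.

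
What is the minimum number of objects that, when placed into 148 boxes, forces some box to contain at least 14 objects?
n = (14 − 1)·148 + 1 = 1925

By the generalised pigeonhole principle, to guarantee some box contains ≥ r objects we need more than (r − 1) · k objects total. Threshold: n = (r − 1) · k + 1. With r = 14 and k = 148: n = 13 · 148 + 1 = 1924 + 1 = 1925. For n = 1924 = 13 · 148, we can put exactly 13 objects in every box, avoiding 14 in any single one — so 1925 is tight.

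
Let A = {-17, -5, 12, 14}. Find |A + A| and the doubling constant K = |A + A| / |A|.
K = |A + A| / |A| = 10/4 = 5/2

Enumerate A + A = {a + b : a, b ∈ A}. With |A| = 4, there are |A|^2 = 16 ordered sum pairs; collecting distinct values, A + A = {-34, -22, -10, -5, -3, 7, 9, 24, 26, 28}, so |A + A| = 10. Thus K = 10/4 = 5/2. For comparison, the minimum possible |A + A| over all 4-element sets is 2·4 − 1 = 7 (so min K = 7/4), attained only by arithmetic progressions.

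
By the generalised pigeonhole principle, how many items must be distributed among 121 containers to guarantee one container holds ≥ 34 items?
n = (34 − 1)·121 + 1 = 3994

By the generalised pigeonhole principle, to guarantee some box contains ≥ r objects we need more than (r − 1) · k objects total. Threshold: n = (r − 1) · k + 1. With r = 34 and k = 121: n = 33 · 121 + 1 = 3993 + 1 = 3994. For n = 3993 = 33 · 121, we can put exactly 33 objects in every box, avoiding 34 in any single one — so 3994 is tight.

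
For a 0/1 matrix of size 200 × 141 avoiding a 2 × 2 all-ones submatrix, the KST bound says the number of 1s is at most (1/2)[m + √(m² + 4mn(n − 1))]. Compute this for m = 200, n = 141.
z(200, 141; 2, 2) ≤ (1/2)[200 + √(200² + 4·200·141·140)] = (1/2)[200 + √15832000] = 2089.4723

Kővári–Sós–Turán: let r_1, ..., r_200 be the row sums and z = Σ r_i the total number of 1s. Each pair of columns can share at most one row with both entries 1 (else a 2×2 all-ones block appears), so Σ_i C(r_i, 2) ≤ C(141, 2) = 9870. By convexity Σ_i C(r_i, 2) ≥ 200·C(z/200, 2) = z(z − 200)/(2·200), giving z² − 200z − 200·141·140 ≤ 0 and hence z ≤ (1/2)[200 + √(40000 + 4·3948000)] = (1/2)[200 + √15832000] ≈ (1/2)(200 + 3978.9446) = 2089.4723.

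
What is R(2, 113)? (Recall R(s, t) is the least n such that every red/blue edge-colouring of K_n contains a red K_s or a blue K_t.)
R(2, 113) = 113

R(2, k) = k for all k ≥ 2: in a 2-colouring of K_k, either some edge is red (a red K_2) or all edges are blue (a blue K_k). And K_{112} coloured all-blue has no blue K_113, so R(2, 113) > 112. Hence R(2, 113) = 113.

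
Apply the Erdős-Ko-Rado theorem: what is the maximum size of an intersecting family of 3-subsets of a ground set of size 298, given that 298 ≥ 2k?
max |F| = C(297, 2) = 43956

The Erdős-Ko-Rado theorem states: for n ≥ 2k, an intersecting family of k-subsets of an n-element set has size at most C(n − 1, k − 1), with equality for 'star' families {A ⊆ [n] : |A| = k, i ∈ A} (fix an element i). For n = 298, k = 3: C(297, 2) = 43956.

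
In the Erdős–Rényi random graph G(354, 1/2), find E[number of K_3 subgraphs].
E[# K_3] = C(354, 3) · (1/2)^C(3, 2) = 7331104 / 2^3 = 916388

For each 3-subset S of vertices (there are C(354, 3) = 7331104 such S), let X_S = 1 if S induces a K_3 (all C(3, 2) = 3 edges present). Then P(X_S = 1) = (1/2)^3 = 1/8. By linearity of expectation, E[# K_3] = C(354, 3) · (1/2)^3 = 7331104 / 8 = 916388.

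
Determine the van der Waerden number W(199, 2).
W(199, 2) = 199 + 1 = 200

A 2-term AP is any pair of integers, so a monochromatic 2-AP exists iff some colour is used at least twice. With 199 colours, the colouring i ↦ i on {1, ..., 199} uses each colour once, avoiding any monochromatic pair, so W(199, 2) > 199. For {1, ..., 200}, pigeonhole forces two integers of the same colour, which form a monochromatic 2-AP. Hence W(199, 2) = 200.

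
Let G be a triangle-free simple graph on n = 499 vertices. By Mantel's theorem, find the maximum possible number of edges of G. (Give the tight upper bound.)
ex(499, K_3) = ⌊499^2/4⌋ = 62250

Mantel (1907): a triangle-free graph on n vertices has at most ⌊n^2/4⌋ edges, with equality for the complete bipartite graph K_{⌊n/2⌋, ⌈n/2⌉}. For n = 499: ⌊499^2/4⌋ = ⌊249001/4⌋ = 62250. The extremal graph is K_{249, 250}, which has 249·250 = 62250 edges.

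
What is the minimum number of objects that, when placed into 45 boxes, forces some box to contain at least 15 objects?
n = (15 − 1)·45 + 1 = 631

By the generalised pigeonhole principle, to guarantee some box contains ≥ r objects we need more than (r − 1) · k objects total. Threshold: n = (r − 1) · k + 1. With r = 15 and k = 45: n = 14 · 45 + 1 = 630 + 1 = 631. For n = 630 = 14 · 45, we can put exactly 14 objects in every box, avoiding 15 in any single one — so 631 is tight.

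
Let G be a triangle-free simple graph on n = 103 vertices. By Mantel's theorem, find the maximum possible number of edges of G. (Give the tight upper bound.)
ex(103, K_3) = ⌊103^2/4⌋ = 2652

Mantel (1907): a triangle-free graph on n vertices has at most ⌊n^2/4⌋ edges, with equality for the complete bipartite graph K_{⌊n/2⌋, ⌈n/2⌉}. For n = 103: ⌊103^2/4⌋ = ⌊10609/4⌋ = 2652. The extremal graph is K_{51, 52}, which has 51·52 = 2652 edges.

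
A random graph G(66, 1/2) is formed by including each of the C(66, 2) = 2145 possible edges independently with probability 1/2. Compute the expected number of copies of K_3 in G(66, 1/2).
E[# K_3] = C(66, 3) · (1/2)^C(3, 2) = 45760 / 2^3 = 5720

For each 3-subset S of vertices (there are C(66, 3) = 45760 such S), let X_S = 1 if S induces a K_3 (all C(3, 2) = 3 edges present). Then P(X_S = 1) = (1/2)^3 = 1/8. By linearity of expectation, E[# K_3] = C(66, 3) · (1/2)^3 = 45760 / 8 = 5720.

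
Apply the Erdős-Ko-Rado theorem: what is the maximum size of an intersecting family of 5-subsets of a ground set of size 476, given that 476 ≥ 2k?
max |F| = C(475, 4) = 2094420350

Erdős-Ko-Rado (1961): when n ≥ 2k, max |F| = C(n−1, k−1). The bound is attained by the star {A : i ∈ A} for any fixed i ∈ [n]. Here C(476−1, 5−1) = C(475, 4) = 2094420350.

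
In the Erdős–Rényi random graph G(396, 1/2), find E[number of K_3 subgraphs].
E[# K_3] = C(396, 3) · (1/2)^C(3, 2) = 10271580 / 2^3 = 2567895/2 = 1283947.5

For each 3-subset S of vertices (there are C(396, 3) = 10271580 such S), let X_S = 1 if S induces a K_3 (all C(3, 2) = 3 edges present). Then P(X_S = 1) = (1/2)^3 = 1/8. By linearity of expectation, E[# K_3] = C(396, 3) · (1/2)^3 = 10271580 / 8 = 2567895/2 = 1283947.5.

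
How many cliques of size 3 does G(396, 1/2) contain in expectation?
E[# K_3] = C(396, 3) · (1/2)^C(3, 2) = 10271580 / 2^3 = 2567895/2 = 1283947.5

For each 3-subset S of vertices (there are C(396, 3) = 10271580 such S), let X_S = 1 if S induces a K_3 (all C(3, 2) = 3 edges present). Then P(X_S = 1) = (1/2)^3 = 1/8. By linearity of expectation, E[# K_3] = C(396, 3) · (1/2)^3 = 10271580 / 8 = 2567895/2 = 1283947.5.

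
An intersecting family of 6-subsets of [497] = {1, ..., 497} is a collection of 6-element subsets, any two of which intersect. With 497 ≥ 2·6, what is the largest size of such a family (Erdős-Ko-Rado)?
max |F| = C(496, 5) = 245157170544

The Erdős-Ko-Rado theorem states: for n ≥ 2k, an intersecting family of k-subsets of an n-element set has size at most C(n − 1, k − 1), with equality for 'star' families {A ⊆ [n] : |A| = k, i ∈ A} (fix an element i). For n = 497, k = 6: C(496, 5) = 245157170544.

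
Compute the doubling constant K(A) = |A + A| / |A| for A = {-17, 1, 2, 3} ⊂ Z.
K = |A + A| / |A| = 9/4

Enumerate A + A = {a + b : a, b ∈ A}. With |A| = 4, there are |A|^2 = 16 ordered sum pairs; collecting distinct values, A + A = {-34, -16, -15, -14, 2, 3, 4, 5, 6}, so |A + A| = 9. Thus K = 9/4. For comparison, the minimum possible |A + A| over all 4-element sets is 2·4 − 1 = 7 (so min K = 7/4), attained only by arithmetic progressions.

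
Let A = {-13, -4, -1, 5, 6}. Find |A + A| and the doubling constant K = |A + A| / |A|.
K = |A + A| / |A| = 14/5

Enumerate A + A = {a + b : a, b ∈ A}. With |A| = 5, there are |A|^2 = 25 ordered sum pairs; collecting distinct values, A + A = {-26, -17, -14, -8, -7, -5, -2, 1, 2, 4, 5, 10, 11, 12}, so |A + A| = 14. Thus K = 14/5. For comparison, the minimum possible |A + A| over all 5-element sets is 2·5 − 1 = 9 (so min K = 9/5), attained only by arithmetic progressions.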